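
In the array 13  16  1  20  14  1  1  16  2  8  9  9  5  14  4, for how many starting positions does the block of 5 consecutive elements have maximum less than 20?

7

(13, 16, 1, 20, 14) → max 20
(16, 1, 20, 14, 1) → max 20
(1, 20, 14, 1, 1) → max 20
(20, 14, 1, 1, 16) → max 20
(14, 1, 1, 16, 2) → max 16  < 20 ✓
(1, 1, 16, 2, 8) → max 16  < 20 ✓
(1, 16, 2, 8, 9) → max 16  < 20 ✓
(16, 2, 8, 9, 9) → max 16  < 20 ✓
(2, 8, 9, 9, 5) → max 9  < 20 ✓
(8, 9, 9, 5, 14) → max 14  < 20 ✓
(9, 9, 5, 14, 4) → max 14  < 20 ✓
7 windows satisfy the condition.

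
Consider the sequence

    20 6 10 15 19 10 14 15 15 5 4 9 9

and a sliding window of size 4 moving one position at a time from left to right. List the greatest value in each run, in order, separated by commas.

20 6 10 15 → max 20
6 10 15 19 → max 19
10 15 19 10 → max 19
15 19 10 14 → max 19
19 10 14 15 → max 19
10 14 15 15 → max 15
14 15 15 5 → max 15
15 15 5 4 → max 15
15 5 4 9 → max 15
5 4 9 9 → max 9

20, 19, 19, 19, 19, 15, 15, 15, 15, 9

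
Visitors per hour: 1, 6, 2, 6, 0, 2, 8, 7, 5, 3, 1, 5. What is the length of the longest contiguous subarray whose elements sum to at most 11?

4

Extend to the right; shrink from the left whenever the sum exceeds 11:
→ 1: sum 1, len 1
→ 6: sum 7, len 2
→ 2: sum 9, len 3
→ 6 (dropped 1, 6): sum 8, len 2
→ 0: sum 8, len 3
→ 2: sum 10, len 4
→ 8 (dropped 2, 6): sum 10, len 3
→ 7 (dropped 0, 2, 8): sum 7, len 1
→ 5 (dropped 7): sum 5, len 1
→ 3: sum 8, len 2
→ 1: sum 9, len 3
→ 5 (dropped 5): sum 9, len 3
Longest length seen: 4.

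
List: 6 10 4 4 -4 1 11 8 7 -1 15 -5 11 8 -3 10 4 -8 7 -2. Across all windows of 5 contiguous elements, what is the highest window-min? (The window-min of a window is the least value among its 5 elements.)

6 10 4 4 -4 → min -4
10 4 4 -4 1 → min -4
4 4 -4 1 11 → min -4
4 -4 1 11 8 → min -4
-4 1 11 8 7 → min -4
1 11 8 7 -1 → min -1
11 8 7 -1 15 → min -1
8 7 -1 15 -5 → min -5
7 -1 15 -5 11 → min -5
-1 15 -5 11 8 → min -5
15 -5 11 8 -3 → min -5
-5 11 8 -3 10 → min -5
11 8 -3 10 4 → min -3
8 -3 10 4 -8 → min -8
-3 10 4 -8 7 → min -8
10 4 -8 7 -2 → min -8
Highest of these is -1.

-1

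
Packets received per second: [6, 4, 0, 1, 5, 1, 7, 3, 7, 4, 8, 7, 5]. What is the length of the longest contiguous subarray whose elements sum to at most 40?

Extend to the right; shrink from the left whenever the sum exceeds 40:
add 6: [6] sum 6, len 1
add 4: [6, 4] sum 10, len 2
add 0: [6, 4, 0] sum 10, len 3
add 1: [6, 4, 0, 1] sum 11, len 4
add 5: [6, 4, 0, 1, 5] sum 16, len 5
add 1: [6, 4, 0, 1, 5, 1] sum 17, len 6
add 7: [6, 4, 0, 1, 5, 1, 7] sum 24, len 7
add 3: [6, 4, 0, 1, 5, 1, 7, 3] sum 27, len 8
add 7: [6, 4, 0, 1, 5, 1, 7, 3, 7] sum 34, len 9
add 4: [6, 4, 0, 1, 5, 1, 7, 3, 7, 4] sum 38, len 10
add 8: [4, 0, 1, 5, 1, 7, 3, 7, 4, 8] sum 40, len 10
add 7: [1, 7, 3, 7, 4, 8, 7] sum 37, len 7
add 5: [3, 7, 4, 8, 7, 5] sum 34, len 6
Longest length seen: 10.

10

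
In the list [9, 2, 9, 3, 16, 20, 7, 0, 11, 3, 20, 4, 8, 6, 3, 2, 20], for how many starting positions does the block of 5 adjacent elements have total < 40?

9 2 9 3 16 → sum 39  < 40 ✓
2 9 3 16 20 → sum 50
9 3 16 20 7 → sum 55
3 16 20 7 0 → sum 46
16 20 7 0 11 → sum 54
20 7 0 11 3 → sum 41
7 0 11 3 20 → sum 41
0 11 3 20 4 → sum 38  < 40 ✓
11 3 20 4 8 → sum 46
3 20 4 8 6 → sum 41
20 4 8 6 3 → sum 41
4 8 6 3 2 → sum 23  < 40 ✓
8 6 3 2 20 → sum 39  < 40 ✓
4 windows satisfy the condition.

4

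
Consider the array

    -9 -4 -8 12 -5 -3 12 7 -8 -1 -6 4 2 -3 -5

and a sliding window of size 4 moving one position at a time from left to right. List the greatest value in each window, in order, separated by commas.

-9 -4 -8 12 → max 12
-4 -8 12 -5 → max 12
-8 12 -5 -3 → max 12
12 -5 -3 12 → max 12
-5 -3 12 7 → max 12
-3 12 7 -8 → max 12
12 7 -8 -1 → max 12
7 -8 -1 -6 → max 7
-8 -1 -6 4 → max 4
-1 -6 4 2 → max 4
-6 4 2 -3 → max 4
4 2 -3 -5 → max 4

12, 12, 12, 12, 12, 12, 12, 7, 4, 4, 4, 4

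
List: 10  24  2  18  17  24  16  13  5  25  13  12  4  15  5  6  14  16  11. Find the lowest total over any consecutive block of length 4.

30

Window sums for each of the 16 positions:
[10, 24, 2, 18] → sum 54
[24, 2, 18, 17] → sum 61
[2, 18, 17, 24] → sum 61
[18, 17, 24, 16] → sum 75
[17, 24, 16, 13] → sum 70
[24, 16, 13, 5] → sum 58
[16, 13, 5, 25] → sum 59
[13, 5, 25, 13] → sum 56
[5, 25, 13, 12] → sum 55
[25, 13, 12, 4] → sum 54
[13, 12, 4, 15] → sum 44
[12, 4, 15, 5] → sum 36
[4, 15, 5, 6] → sum 30
[15, 5, 6, 14] → sum 40
[5, 6, 14, 16] → sum 41
[6, 14, 16, 11] → sum 47
Lowest of these is 30.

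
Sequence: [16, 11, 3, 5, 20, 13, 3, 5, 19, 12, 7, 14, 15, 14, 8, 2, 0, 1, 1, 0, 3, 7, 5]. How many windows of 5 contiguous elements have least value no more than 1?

16 11 3 5 20 → min 3
11 3 5 20 13 → min 3
3 5 20 13 3 → min 3
5 20 13 3 5 → min 3
20 13 3 5 19 → min 3
13 3 5 19 12 → min 3
3 5 19 12 7 → min 3
5 19 12 7 14 → min 5
19 12 7 14 15 → min 7
12 7 14 15 14 → min 7
7 14 15 14 8 → min 7
14 15 14 8 2 → min 2
15 14 8 2 0 → min 0  ≤ 1 ✓
14 8 2 0 1 → min 0  ≤ 1 ✓
8 2 0 1 1 → min 0  ≤ 1 ✓
2 0 1 1 0 → min 0  ≤ 1 ✓
0 1 1 0 3 → min 0  ≤ 1 ✓
1 1 0 3 7 → min 0  ≤ 1 ✓
1 0 3 7 5 → min 0  ≤ 1 ✓
7 windows satisfy the condition.

7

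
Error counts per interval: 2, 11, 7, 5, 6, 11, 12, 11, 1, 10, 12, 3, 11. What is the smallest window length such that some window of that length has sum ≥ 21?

add 2: running sum 2 < 21
add 11: running sum 13 < 21
add 7: running sum 20 < 21
add 5: shortest ending here [11, 7, 5] sum 23, len 3
add 6: shortest ending here [11, 7, 5, 6] sum 29, len 4
add 11: shortest ending here [5, 6, 11] sum 22, len 3
add 12: shortest ending here [11, 12] sum 23, len 2
add 11: shortest ending here [12, 11] sum 23, len 2
add 1: shortest ending here [12, 11, 1] sum 24, len 3
add 10: shortest ending here [11, 1, 10] sum 22, len 3
add 12: shortest ending here [10, 12] sum 22, len 2
add 3: shortest ending here [10, 12, 3] sum 25, len 3
add 11: shortest ending here [12, 3, 11] sum 26, len 3
Shortest qualifying length: 2.

2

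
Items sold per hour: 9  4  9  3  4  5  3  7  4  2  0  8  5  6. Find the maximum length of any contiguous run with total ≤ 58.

Extend to the right; shrink from the left whenever the sum exceeds 58:
→ 9: sum 9, len 1
→ 4: sum 13, len 2
→ 9: sum 22, len 3
→ 3: sum 25, len 4
→ 4: sum 29, len 5
→ 5: sum 34, len 6
→ 3: sum 37, len 7
→ 7: sum 44, len 8
→ 4: sum 48, len 9
→ 2: sum 50, len 10
→ 0: sum 50, len 11
→ 8: sum 58, len 12
→ 5 (dropped 9): sum 54, len 12
→ 6 (dropped 4): sum 56, len 12
Longest length seen: 12.

12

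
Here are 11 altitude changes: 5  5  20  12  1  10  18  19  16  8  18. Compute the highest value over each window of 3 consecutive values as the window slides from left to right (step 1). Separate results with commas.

5 5 20 → max 20
5 20 12 → max 20
20 12 1 → max 20
12 1 10 → max 12
1 10 18 → max 18
10 18 19 → max 19
18 19 16 → max 19
19 16 8 → max 19
16 8 18 → max 18

20, 20, 20, 12, 18, 19, 19, 19, 18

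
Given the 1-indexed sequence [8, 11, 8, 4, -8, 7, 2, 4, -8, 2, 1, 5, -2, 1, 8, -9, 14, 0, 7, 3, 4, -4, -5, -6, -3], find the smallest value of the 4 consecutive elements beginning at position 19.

Elements at indices 19..22: 7, 3, 4, -4
min(7, 3, 4, -4) = -4

-4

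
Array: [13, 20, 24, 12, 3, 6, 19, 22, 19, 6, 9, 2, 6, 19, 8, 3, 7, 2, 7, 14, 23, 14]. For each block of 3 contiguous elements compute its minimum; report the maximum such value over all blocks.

19

Each size-3 window and its min:
[13, 20, 24] → min 13
[20, 24, 12] → min 12
[24, 12, 3] → min 3
[12, 3, 6] → min 3
[3, 6, 19] → min 3
[6, 19, 22] → min 6
[19, 22, 19] → min 19
[22, 19, 6] → min 6
[19, 6, 9] → min 6
[6, 9, 2] → min 2
[9, 2, 6] → min 2
[2, 6, 19] → min 2
[6, 19, 8] → min 6
[19, 8, 3] → min 3
[8, 3, 7] → min 3
[3, 7, 2] → min 2
[7, 2, 7] → min 2
[2, 7, 14] → min 2
[7, 14, 23] → min 7
[14, 23, 14] → min 14
Maximum of these is 19.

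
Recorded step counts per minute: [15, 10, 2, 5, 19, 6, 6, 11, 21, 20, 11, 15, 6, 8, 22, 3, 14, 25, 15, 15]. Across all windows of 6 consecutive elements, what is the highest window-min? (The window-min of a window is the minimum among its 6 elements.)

6

[15, 10, 2, 5, 19, 6] → min 2
[10, 2, 5, 19, 6, 6] → min 2
[2, 5, 19, 6, 6, 11] → min 2
[5, 19, 6, 6, 11, 21] → min 5
[19, 6, 6, 11, 21, 20] → min 6
[6, 6, 11, 21, 20, 11] → min 6
[6, 11, 21, 20, 11, 15] → min 6
[11, 21, 20, 11, 15, 6] → min 6
[21, 20, 11, 15, 6, 8] → min 6
[20, 11, 15, 6, 8, 22] → min 6
[11, 15, 6, 8, 22, 3] → min 3
[15, 6, 8, 22, 3, 14] → min 3
[6, 8, 22, 3, 14, 25] → min 3
[8, 22, 3, 14, 25, 15] → min 3
[22, 3, 14, 25, 15, 15] → min 3
Highest of these is 6.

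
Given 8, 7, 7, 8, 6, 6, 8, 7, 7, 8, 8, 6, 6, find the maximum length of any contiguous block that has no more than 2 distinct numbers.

[8] 1 distinct, len 1
[8, 7] 2 distinct, len 2
[8, 7, 7] 2 distinct, len 3
[8, 7, 7, 8] 2 distinct, len 4
[8, 6] 2 distinct, len 2
[8, 6, 6] 2 distinct, len 3
[8, 6, 6, 8] 2 distinct, len 4
[8, 7] 2 distinct, len 2
[8, 7, 7] 2 distinct, len 3
[8, 7, 7, 8] 2 distinct, len 4
[8, 7, 7, 8, 8] 2 distinct, len 5
[8, 8, 6] 2 distinct, len 3
[8, 8, 6, 6] 2 distinct, len 4
Longest length with ≤2 distinct: 5.

5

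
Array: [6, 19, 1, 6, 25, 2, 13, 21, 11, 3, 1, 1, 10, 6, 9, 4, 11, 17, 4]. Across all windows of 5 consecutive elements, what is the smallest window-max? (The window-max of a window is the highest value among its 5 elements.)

10

(6, 19, 1, 6, 25) → max 25
(19, 1, 6, 25, 2) → max 25
(1, 6, 25, 2, 13) → max 25
(6, 25, 2, 13, 21) → max 25
(25, 2, 13, 21, 11) → max 25
(2, 13, 21, 11, 3) → max 21
(13, 21, 11, 3, 1) → max 21
(21, 11, 3, 1, 1) → max 21
(11, 3, 1, 1, 10) → max 11
(3, 1, 1, 10, 6) → max 10
(1, 1, 10, 6, 9) → max 10
(1, 10, 6, 9, 4) → max 10
(10, 6, 9, 4, 11) → max 11
(6, 9, 4, 11, 17) → max 17
(9, 4, 11, 17, 4) → max 17
Smallest of these is 10.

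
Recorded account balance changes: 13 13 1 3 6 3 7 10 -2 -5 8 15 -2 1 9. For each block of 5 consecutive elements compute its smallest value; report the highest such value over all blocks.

3

[13, 13, 1, 3, 6] → min 1
[13, 1, 3, 6, 3] → min 1
[1, 3, 6, 3, 7] → min 1
[3, 6, 3, 7, 10] → min 3
[6, 3, 7, 10, -2] → min -2
[3, 7, 10, -2, -5] → min -5
[7, 10, -2, -5, 8] → min -5
[10, -2, -5, 8, 15] → min -5
[-2, -5, 8, 15, -2] → min -5
[-5, 8, 15, -2, 1] → min -5
[8, 15, -2, 1, 9] → min -2
Highest of these is 3.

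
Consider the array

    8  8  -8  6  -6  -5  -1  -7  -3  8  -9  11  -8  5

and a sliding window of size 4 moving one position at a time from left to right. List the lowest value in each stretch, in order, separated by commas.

-8, -8, -8, -6, -7, -7, -7, -9, -9, -9, -9

Sliding a size-4 window across the 14 values:
[8, 8, -8, 6] → min -8
[8, -8, 6, -6] → min -8
[-8, 6, -6, -5] → min -8
[6, -6, -5, -1] → min -6
[-6, -5, -1, -7] → min -7
[-5, -1, -7, -3] → min -7
[-1, -7, -3, 8] → min -7
[-7, -3, 8, -9] → min -9
[-3, 8, -9, 11] → min -9
[8, -9, 11, -8] → min -9
[-9, 11, -8, 5] → min -9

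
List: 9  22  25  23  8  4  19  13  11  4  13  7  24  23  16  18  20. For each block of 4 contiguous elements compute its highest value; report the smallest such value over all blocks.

13

Window maxs for each of the 14 positions:
[9, 22, 25, 23] → max 25
[22, 25, 23, 8] → max 25
[25, 23, 8, 4] → max 25
[23, 8, 4, 19] → max 23
[8, 4, 19, 13] → max 19
[4, 19, 13, 11] → max 19
[19, 13, 11, 4] → max 19
[13, 11, 4, 13] → max 13
[11, 4, 13, 7] → max 13
[4, 13, 7, 24] → max 24
[13, 7, 24, 23] → max 24
[7, 24, 23, 16] → max 24
[24, 23, 16, 18] → max 24
[23, 16, 18, 20] → max 23
Smallest of these is 13.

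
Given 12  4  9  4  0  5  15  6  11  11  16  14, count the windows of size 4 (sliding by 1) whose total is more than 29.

4

(12, 4, 9, 4) → sum 29
(4, 9, 4, 0) → sum 17
(9, 4, 0, 5) → sum 18
(4, 0, 5, 15) → sum 24
(0, 5, 15, 6) → sum 26
(5, 15, 6, 11) → sum 37  > 29 ✓
(15, 6, 11, 11) → sum 43  > 29 ✓
(6, 11, 11, 16) → sum 44  > 29 ✓
(11, 11, 16, 14) → sum 52  > 29 ✓
4 windows satisfy the condition.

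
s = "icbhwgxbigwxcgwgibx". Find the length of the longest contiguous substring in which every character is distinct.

7

[i] len 1
[i, c] len 2
[i, c, b] len 3
[i, c, b, h] len 4
[i, c, b, h, w] len 5
[i, c, b, h, w, g] len 6
[i, c, b, h, w, g, x] len 7
[h, w, g, x, b] len 5
[h, w, g, x, b, i] len 6
[x, b, i, g] len 4
[x, b, i, g, w] len 5
[b, i, g, w, x] len 5
[b, i, g, w, x, c] len 6
[w, x, c, g] len 4
[x, c, g, w] len 4
[w, g] len 2
[w, g, i] len 3
[w, g, i, b] len 4
[w, g, i, b, x] len 5
Longest all-distinct length: 7.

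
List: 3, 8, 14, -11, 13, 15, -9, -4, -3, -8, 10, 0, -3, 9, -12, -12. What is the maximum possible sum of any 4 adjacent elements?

(3, 8, 14, -11) → sum 14
(8, 14, -11, 13) → sum 24
(14, -11, 13, 15) → sum 31
(-11, 13, 15, -9) → sum 8
(13, 15, -9, -4) → sum 15
(15, -9, -4, -3) → sum -1
(-9, -4, -3, -8) → sum -24
(-4, -3, -8, 10) → sum -5
(-3, -8, 10, 0) → sum -1
(-8, 10, 0, -3) → sum -1
(10, 0, -3, 9) → sum 16
(0, -3, 9, -12) → sum -6
(-3, 9, -12, -12) → sum -18
Maximum of these is 31.

31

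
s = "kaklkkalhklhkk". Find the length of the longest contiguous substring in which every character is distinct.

add k: [k] len 1
add a: [k, a] len 2
add k (repeat k, move left end past it): [a, k] len 2
add l: [a, k, l] len 3
add k (repeat k, move left end past it): [l, k] len 2
add k (repeat k, move left end past it): [k] len 1
add a: [k, a] len 2
add l: [k, a, l] len 3
add h: [k, a, l, h] len 4
add k (repeat k, move left end past it): [a, l, h, k] len 4
add l (repeat l, move left end past it): [h, k, l] len 3
add h (repeat h, move left end past it): [k, l, h] len 3
add k (repeat k, move left end past it): [l, h, k] len 3
add k (repeat k, move left end past it): [k] len 1
Longest all-distinct length: 4.

4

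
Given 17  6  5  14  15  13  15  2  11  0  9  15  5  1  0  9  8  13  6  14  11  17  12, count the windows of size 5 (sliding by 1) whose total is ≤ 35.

5

(17, 6, 5, 14, 15) → sum 57
(6, 5, 14, 15, 13) → sum 53
(5, 14, 15, 13, 15) → sum 62
(14, 15, 13, 15, 2) → sum 59
(15, 13, 15, 2, 11) → sum 56
(13, 15, 2, 11, 0) → sum 41
(15, 2, 11, 0, 9) → sum 37
(2, 11, 0, 9, 15) → sum 37
(11, 0, 9, 15, 5) → sum 40
(0, 9, 15, 5, 1) → sum 30  ≤ 35 ✓
(9, 15, 5, 1, 0) → sum 30  ≤ 35 ✓
(15, 5, 1, 0, 9) → sum 30  ≤ 35 ✓
(5, 1, 0, 9, 8) → sum 23  ≤ 35 ✓
(1, 0, 9, 8, 13) → sum 31  ≤ 35 ✓
(0, 9, 8, 13, 6) → sum 36
(9, 8, 13, 6, 14) → sum 50
(8, 13, 6, 14, 11) → sum 52
(13, 6, 14, 11, 17) → sum 61
(6, 14, 11, 17, 12) → sum 60
5 windows satisfy the condition.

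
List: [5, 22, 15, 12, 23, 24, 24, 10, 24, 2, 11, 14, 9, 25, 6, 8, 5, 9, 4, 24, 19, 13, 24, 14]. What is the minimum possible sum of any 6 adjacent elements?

56

[5, 22, 15, 12, 23, 24] → sum 101
[22, 15, 12, 23, 24, 24] → sum 120
[15, 12, 23, 24, 24, 10] → sum 108
[12, 23, 24, 24, 10, 24] → sum 117
[23, 24, 24, 10, 24, 2] → sum 107
[24, 24, 10, 24, 2, 11] → sum 95
[24, 10, 24, 2, 11, 14] → sum 85
[10, 24, 2, 11, 14, 9] → sum 70
[24, 2, 11, 14, 9, 25] → sum 85
[2, 11, 14, 9, 25, 6] → sum 67
[11, 14, 9, 25, 6, 8] → sum 73
[14, 9, 25, 6, 8, 5] → sum 67
[9, 25, 6, 8, 5, 9] → sum 62
[25, 6, 8, 5, 9, 4] → sum 57
[6, 8, 5, 9, 4, 24] → sum 56
[8, 5, 9, 4, 24, 19] → sum 69
[5, 9, 4, 24, 19, 13] → sum 74
[9, 4, 24, 19, 13, 24] → sum 93
[4, 24, 19, 13, 24, 14] → sum 98
Minimum of these is 56.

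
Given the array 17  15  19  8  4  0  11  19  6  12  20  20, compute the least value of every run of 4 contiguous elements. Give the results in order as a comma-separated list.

[17, 15, 19, 8] → min 8
[15, 19, 8, 4] → min 4
[19, 8, 4, 0] → min 0
[8, 4, 0, 11] → min 0
[4, 0, 11, 19] → min 0
[0, 11, 19, 6] → min 0
[11, 19, 6, 12] → min 6
[19, 6, 12, 20] → min 6
[6, 12, 20, 20] → min 6

8, 4, 0, 0, 0, 0, 6, 6, 6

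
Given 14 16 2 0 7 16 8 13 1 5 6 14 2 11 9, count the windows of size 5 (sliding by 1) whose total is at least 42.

4

[14, 16, 2, 0, 7] → sum 39
[16, 2, 0, 7, 16] → sum 41
[2, 0, 7, 16, 8] → sum 33
[0, 7, 16, 8, 13] → sum 44  ≥ 42 ✓
[7, 16, 8, 13, 1] → sum 45  ≥ 42 ✓
[16, 8, 13, 1, 5] → sum 43  ≥ 42 ✓
[8, 13, 1, 5, 6] → sum 33
[13, 1, 5, 6, 14] → sum 39
[1, 5, 6, 14, 2] → sum 28
[5, 6, 14, 2, 11] → sum 38
[6, 14, 2, 11, 9] → sum 42  ≥ 42 ✓
4 windows satisfy the condition.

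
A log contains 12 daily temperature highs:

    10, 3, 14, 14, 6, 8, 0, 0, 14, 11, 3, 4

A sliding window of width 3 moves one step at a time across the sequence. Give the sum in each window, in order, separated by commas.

Sliding a size-3 window across the 12 values:
10 3 14 → sum 27
3 14 14 → sum 31
14 14 6 → sum 34
14 6 8 → sum 28
6 8 0 → sum 14
8 0 0 → sum 8
0 0 14 → sum 14
0 14 11 → sum 25
14 11 3 → sum 28
11 3 4 → sum 18

27, 31, 34, 28, 14, 8, 14, 25, 28, 18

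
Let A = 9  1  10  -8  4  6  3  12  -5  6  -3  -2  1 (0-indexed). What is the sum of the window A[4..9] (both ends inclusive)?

Elements at indices 4..9: 4, 6, 3, 12, -5, 6
sum(4, 6, 3, 12, -5, 6) = 26

26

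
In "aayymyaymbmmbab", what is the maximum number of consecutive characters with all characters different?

4

[a] len 1
[a] len 1
[a, y] len 2
[y] len 1
[y, m] len 2
[m, y] len 2
[m, y, a] len 3
[a, y] len 2
[a, y, m] len 3
[a, y, m, b] len 4
[b, m] len 2
[m] len 1
[m, b] len 2
[m, b, a] len 3
[a, b] len 2
Longest all-distinct length: 4.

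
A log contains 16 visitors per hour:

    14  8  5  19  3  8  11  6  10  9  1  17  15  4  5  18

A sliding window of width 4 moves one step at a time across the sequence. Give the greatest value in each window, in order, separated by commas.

19, 19, 19, 19, 11, 11, 11, 10, 17, 17, 17, 17, 18

(14, 8, 5, 19) → max 19
(8, 5, 19, 3) → max 19
(5, 19, 3, 8) → max 19
(19, 3, 8, 11) → max 19
(3, 8, 11, 6) → max 11
(8, 11, 6, 10) → max 11
(11, 6, 10, 9) → max 11
(6, 10, 9, 1) → max 10
(10, 9, 1, 17) → max 17
(9, 1, 17, 15) → max 17
(1, 17, 15, 4) → max 17
(17, 15, 4, 5) → max 17
(15, 4, 5, 18) → max 18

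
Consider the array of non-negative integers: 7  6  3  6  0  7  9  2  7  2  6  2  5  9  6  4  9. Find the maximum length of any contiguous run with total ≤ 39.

→ 7: sum 7, len 1
→ 6: sum 13, len 2
→ 3: sum 16, len 3
→ 6: sum 22, len 4
→ 0: sum 22, len 5
→ 7: sum 29, len 6
→ 9: sum 38, len 7
→ 2 (dropped 7): sum 33, len 7
→ 7 (dropped 6): sum 34, len 7
→ 2: sum 36, len 8
→ 6 (dropped 3): sum 39, len 8
→ 2 (dropped 6): sum 35, len 8
→ 5 (dropped 0, 7): sum 33, len 7
→ 9 (dropped 9): sum 33, len 7
→ 6: sum 39, len 8
→ 4 (dropped 2, 7): sum 34, len 7
→ 9 (dropped 2, 6): sum 35, len 6
Longest length seen: 8.

8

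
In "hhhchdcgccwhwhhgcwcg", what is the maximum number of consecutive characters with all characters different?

add h: [h] len 1
add h (repeat h, move left end past it): [h] len 1
add h (repeat h, move left end past it): [h] len 1
add c: [h, c] len 2
add h (repeat h, move left end past it): [c, h] len 2
add d: [c, h, d] len 3
add c (repeat c, move left end past it): [h, d, c] len 3
add g: [h, d, c, g] len 4
add c (repeat c, move left end past it): [g, c] len 2
add c (repeat c, move left end past it): [c] len 1
add w: [c, w] len 2
add h: [c, w, h] len 3
add w (repeat w, move left end past it): [h, w] len 2
add h (repeat h, move left end past it): [w, h] len 2
add h (repeat h, move left end past it): [h] len 1
add g: [h, g] len 2
add c: [h, g, c] len 3
add w: [h, g, c, w] len 4
add c (repeat c, move left end past it): [w, c] len 2
add g: [w, c, g] len 3
Longest all-distinct length: 4.

4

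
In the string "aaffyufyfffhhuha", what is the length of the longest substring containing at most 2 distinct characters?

[a] 1 distinct, len 1
[a, a] 1 distinct, len 2
[a, a, f] 2 distinct, len 3
[a, a, f, f] 2 distinct, len 4
[f, f, y] 2 distinct, len 3
[y, u] 2 distinct, len 2
[u, f] 2 distinct, len 2
[f, y] 2 distinct, len 2
[f, y, f] 2 distinct, len 3
[f, y, f, f] 2 distinct, len 4
[f, y, f, f, f] 2 distinct, len 5
[f, f, f, h] 2 distinct, len 4
[f, f, f, h, h] 2 distinct, len 5
[h, h, u] 2 distinct, len 3
[h, h, u, h] 2 distinct, len 4
[h, a] 2 distinct, len 2
Longest length with ≤2 distinct: 5.

5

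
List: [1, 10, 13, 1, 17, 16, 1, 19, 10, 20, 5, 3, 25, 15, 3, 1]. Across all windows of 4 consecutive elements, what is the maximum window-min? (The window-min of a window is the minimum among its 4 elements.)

5

1 10 13 1 → min 1
10 13 1 17 → min 1
13 1 17 16 → min 1
1 17 16 1 → min 1
17 16 1 19 → min 1
16 1 19 10 → min 1
1 19 10 20 → min 1
19 10 20 5 → min 5
10 20 5 3 → min 3
20 5 3 25 → min 3
5 3 25 15 → min 3
3 25 15 3 → min 3
25 15 3 1 → min 1
Maximum of these is 5.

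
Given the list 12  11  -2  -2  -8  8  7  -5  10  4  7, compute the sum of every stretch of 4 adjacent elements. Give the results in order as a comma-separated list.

(12, 11, -2, -2) → sum 19
(11, -2, -2, -8) → sum -1
(-2, -2, -8, 8) → sum -4
(-2, -8, 8, 7) → sum 5
(-8, 8, 7, -5) → sum 2
(8, 7, -5, 10) → sum 20
(7, -5, 10, 4) → sum 16
(-5, 10, 4, 7) → sum 16

19, -1, -4, 5, 2, 20, 16, 16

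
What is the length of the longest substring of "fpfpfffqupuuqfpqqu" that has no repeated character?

add f: [f] len 1
add p: [f, p] len 2
add f (repeat f, move left end past it): [p, f] len 2
add p (repeat p, move left end past it): [f, p] len 2
add f (repeat f, move left end past it): [p, f] len 2
add f (repeat f, move left end past it): [f] len 1
add f (repeat f, move left end past it): [f] len 1
add q: [f, q] len 2
add u: [f, q, u] len 3
add p: [f, q, u, p] len 4
add u (repeat u, move left end past it): [p, u] len 2
add u (repeat u, move left end past it): [u] len 1
add q: [u, q] len 2
add f: [u, q, f] len 3
add p: [u, q, f, p] len 4
add q (repeat q, move left end past it): [f, p, q] len 3
add q (repeat q, move left end past it): [q] len 1
add u: [q, u] len 2
Longest all-distinct length: 4.

4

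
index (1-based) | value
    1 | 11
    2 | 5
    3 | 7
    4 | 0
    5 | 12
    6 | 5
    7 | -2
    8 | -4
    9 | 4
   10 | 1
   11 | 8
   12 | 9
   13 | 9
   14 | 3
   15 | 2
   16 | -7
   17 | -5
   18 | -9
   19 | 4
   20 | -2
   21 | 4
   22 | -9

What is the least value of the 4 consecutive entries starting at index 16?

Elements at indices 16..19: -7, -5, -9, 4
min(-7, -5, -9, 4) = -9

-9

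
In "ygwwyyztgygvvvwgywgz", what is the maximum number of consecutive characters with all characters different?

4

[y] len 1
[y, g] len 2
[y, g, w] len 3
[w] len 1
[w, y] len 2
[y] len 1
[y, z] len 2
[y, z, t] len 3
[y, z, t, g] len 4
[z, t, g, y] len 4
[y, g] len 2
[y, g, v] len 3
[v] len 1
[v] len 1
[v, w] len 2
[v, w, g] len 3
[v, w, g, y] len 4
[g, y, w] len 3
[y, w, g] len 3
[y, w, g, z] len 4
Longest all-distinct length: 4.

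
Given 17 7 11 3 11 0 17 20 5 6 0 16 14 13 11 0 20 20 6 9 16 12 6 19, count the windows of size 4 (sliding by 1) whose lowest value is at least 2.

[17, 7, 11, 3] → min 3  ≥ 2 ✓
[7, 11, 3, 11] → min 3  ≥ 2 ✓
[11, 3, 11, 0] → min 0
[3, 11, 0, 17] → min 0
[11, 0, 17, 20] → min 0
[0, 17, 20, 5] → min 0
[17, 20, 5, 6] → min 5  ≥ 2 ✓
[20, 5, 6, 0] → min 0
[5, 6, 0, 16] → min 0
[6, 0, 16, 14] → min 0
[0, 16, 14, 13] → min 0
[16, 14, 13, 11] → min 11  ≥ 2 ✓
[14, 13, 11, 0] → min 0
[13, 11, 0, 20] → min 0
[11, 0, 20, 20] → min 0
[0, 20, 20, 6] → min 0
[20, 20, 6, 9] → min 6  ≥ 2 ✓
[20, 6, 9, 16] → min 6  ≥ 2 ✓
[6, 9, 16, 12] → min 6  ≥ 2 ✓
[9, 16, 12, 6] → min 6  ≥ 2 ✓
[16, 12, 6, 19] → min 6  ≥ 2 ✓
9 windows satisfy the condition.

9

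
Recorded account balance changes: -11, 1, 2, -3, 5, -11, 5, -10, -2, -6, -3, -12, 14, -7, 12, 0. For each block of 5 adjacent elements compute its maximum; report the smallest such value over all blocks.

-2

[-11, 1, 2, -3, 5] → max 5
[1, 2, -3, 5, -11] → max 5
[2, -3, 5, -11, 5] → max 5
[-3, 5, -11, 5, -10] → max 5
[5, -11, 5, -10, -2] → max 5
[-11, 5, -10, -2, -6] → max 5
[5, -10, -2, -6, -3] → max 5
[-10, -2, -6, -3, -12] → max -2
[-2, -6, -3, -12, 14] → max 14
[-6, -3, -12, 14, -7] → max 14
[-3, -12, 14, -7, 12] → max 14
[-12, 14, -7, 12, 0] → max 14
Smallest of these is -2.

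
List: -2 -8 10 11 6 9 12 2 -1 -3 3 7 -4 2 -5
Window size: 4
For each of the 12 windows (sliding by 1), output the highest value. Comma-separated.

-2 -8 10 11 → max 11
-8 10 11 6 → max 11
10 11 6 9 → max 11
11 6 9 12 → max 12
6 9 12 2 → max 12
9 12 2 -1 → max 12
12 2 -1 -3 → max 12
2 -1 -3 3 → max 3
-1 -3 3 7 → max 7
-3 3 7 -4 → max 7
3 7 -4 2 → max 7
7 -4 2 -5 → max 7

11, 11, 11, 12, 12, 12, 12, 3, 7, 7, 7, 7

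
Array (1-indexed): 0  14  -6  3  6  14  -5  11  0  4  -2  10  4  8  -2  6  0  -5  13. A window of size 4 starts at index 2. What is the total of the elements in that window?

17

Elements at indices 2..5: 14, -6, 3, 6
sum(14, -6, 3, 6) = 17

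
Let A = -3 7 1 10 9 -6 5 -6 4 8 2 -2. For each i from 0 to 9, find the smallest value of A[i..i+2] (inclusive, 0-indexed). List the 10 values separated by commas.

-3 7 1 → min -3
7 1 10 → min 1
1 10 9 → min 1
10 9 -6 → min -6
9 -6 5 → min -6
-6 5 -6 → min -6
5 -6 4 → min -6
-6 4 8 → min -6
4 8 2 → min 2
8 2 -2 → min -2

-3, 1, 1, -6, -6, -6, -6, -6, 2, -2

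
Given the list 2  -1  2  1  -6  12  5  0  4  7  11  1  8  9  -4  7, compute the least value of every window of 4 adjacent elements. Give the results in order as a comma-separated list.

-1, -6, -6, -6, -6, 0, 0, 0, 1, 1, 1, -4, -4

Sliding a size-4 window across the 16 values:
(2, -1, 2, 1) → min -1
(-1, 2, 1, -6) → min -6
(2, 1, -6, 12) → min -6
(1, -6, 12, 5) → min -6
(-6, 12, 5, 0) → min -6
(12, 5, 0, 4) → min 0
(5, 0, 4, 7) → min 0
(0, 4, 7, 11) → min 0
(4, 7, 11, 1) → min 1
(7, 11, 1, 8) → min 1
(11, 1, 8, 9) → min 1
(1, 8, 9, -4) → min -4
(8, 9, -4, 7) → min -4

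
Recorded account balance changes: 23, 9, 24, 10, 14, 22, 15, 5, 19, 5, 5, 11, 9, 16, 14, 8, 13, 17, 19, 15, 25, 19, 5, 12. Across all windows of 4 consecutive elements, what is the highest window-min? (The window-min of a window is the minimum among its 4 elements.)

15

23 9 24 10 → min 9
9 24 10 14 → min 9
24 10 14 22 → min 10
10 14 22 15 → min 10
14 22 15 5 → min 5
22 15 5 19 → min 5
15 5 19 5 → min 5
5 19 5 5 → min 5
19 5 5 11 → min 5
5 5 11 9 → min 5
5 11 9 16 → min 5
11 9 16 14 → min 9
9 16 14 8 → min 8
16 14 8 13 → min 8
14 8 13 17 → min 8
8 13 17 19 → min 8
13 17 19 15 → min 13
17 19 15 25 → min 15
19 15 25 19 → min 15
15 25 19 5 → min 5
25 19 5 12 → min 5
Highest of these is 15.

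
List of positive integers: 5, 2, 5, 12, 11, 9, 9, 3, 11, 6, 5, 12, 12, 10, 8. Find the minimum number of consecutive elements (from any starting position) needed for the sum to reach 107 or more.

Extend right; whenever the sum reaches 107, record the length and shrink from the left:
add 5: running sum 5 < 107
add 2: running sum 7 < 107
add 5: running sum 12 < 107
add 12: running sum 24 < 107
add 11: running sum 35 < 107
add 9: running sum 44 < 107
add 9: running sum 53 < 107
add 3: running sum 56 < 107
add 11: running sum 67 < 107
add 6: running sum 73 < 107
add 5: running sum 78 < 107
add 12: running sum 90 < 107
add 12: running sum 102 < 107
end 13: [2, 5, 12, 11, 9, 9, 3, 11, 6, 5, 12, 12, 10] sum 107, len 13
end 14: [12, 11, 9, 9, 3, 11, 6, 5, 12, 12, 10, 8] sum 108, len 12
Shortest qualifying length: 12.

12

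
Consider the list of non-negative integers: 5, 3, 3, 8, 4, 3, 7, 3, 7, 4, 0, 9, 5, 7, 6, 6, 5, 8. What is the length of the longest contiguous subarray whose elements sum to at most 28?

Extend to the right; shrink from the left whenever the sum exceeds 28:
add 5: [5] sum 5, len 1
add 3: [5, 3] sum 8, len 2
add 3: [5, 3, 3] sum 11, len 3
add 8: [5, 3, 3, 8] sum 19, len 4
add 4: [5, 3, 3, 8, 4] sum 23, len 5
add 3: [5, 3, 3, 8, 4, 3] sum 26, len 6
add 7: [3, 3, 8, 4, 3, 7] sum 28, len 6
add 3: [3, 8, 4, 3, 7, 3] sum 28, len 6
add 7: [4, 3, 7, 3, 7] sum 24, len 5
add 4: [4, 3, 7, 3, 7, 4] sum 28, len 6
add 0: [4, 3, 7, 3, 7, 4, 0] sum 28, len 7
add 9: [3, 7, 4, 0, 9] sum 23, len 5
add 5: [3, 7, 4, 0, 9, 5] sum 28, len 6
add 7: [4, 0, 9, 5, 7] sum 25, len 5
add 6: [0, 9, 5, 7, 6] sum 27, len 5
add 6: [5, 7, 6, 6] sum 24, len 4
add 5: [7, 6, 6, 5] sum 24, len 4
add 8: [6, 6, 5, 8] sum 25, len 4
Longest length seen: 7.

7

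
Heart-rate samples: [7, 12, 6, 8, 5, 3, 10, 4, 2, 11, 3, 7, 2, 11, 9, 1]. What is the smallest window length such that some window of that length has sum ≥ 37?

5

add 7: running sum 7 < 37
add 12: running sum 19 < 37
add 6: running sum 25 < 37
add 8: running sum 33 < 37
end 4: [7, 12, 6, 8, 5] sum 38, len 5
end 5: [7, 12, 6, 8, 5, 3] sum 41, len 6
end 6: [12, 6, 8, 5, 3, 10] sum 44, len 6
end 7: [12, 6, 8, 5, 3, 10, 4] sum 48, len 7
end 8: [6, 8, 5, 3, 10, 4, 2] sum 38, len 7
end 9: [8, 5, 3, 10, 4, 2, 11] sum 43, len 7
end 10: [5, 3, 10, 4, 2, 11, 3] sum 38, len 7
end 11: [10, 4, 2, 11, 3, 7] sum 37, len 6
end 12: [10, 4, 2, 11, 3, 7, 2] sum 39, len 7
end 13: [4, 2, 11, 3, 7, 2, 11] sum 40, len 7
end 14: [11, 3, 7, 2, 11, 9] sum 43, len 6
end 15: [11, 3, 7, 2, 11, 9, 1] sum 44, len 7
Shortest qualifying length: 5.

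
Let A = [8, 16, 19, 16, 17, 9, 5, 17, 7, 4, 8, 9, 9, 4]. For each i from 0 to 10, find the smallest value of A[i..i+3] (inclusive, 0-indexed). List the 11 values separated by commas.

8, 16, 9, 5, 5, 5, 4, 4, 4, 4, 4

[8, 16, 19, 16] → min 8
[16, 19, 16, 17] → min 16
[19, 16, 17, 9] → min 9
[16, 17, 9, 5] → min 5
[17, 9, 5, 17] → min 5
[9, 5, 17, 7] → min 5
[5, 17, 7, 4] → min 4
[17, 7, 4, 8] → min 4
[7, 4, 8, 9] → min 4
[4, 8, 9, 9] → min 4
[8, 9, 9, 4] → min 4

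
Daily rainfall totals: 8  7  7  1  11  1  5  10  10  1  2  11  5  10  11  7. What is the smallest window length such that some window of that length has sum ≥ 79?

add 8: running sum 8 < 79
add 7: running sum 15 < 79
add 7: running sum 22 < 79
add 1: running sum 23 < 79
add 11: running sum 34 < 79
add 1: running sum 35 < 79
add 5: running sum 40 < 79
add 10: running sum 50 < 79
add 10: running sum 60 < 79
add 1: running sum 61 < 79
add 2: running sum 63 < 79
add 11: running sum 74 < 79
end 12: [8, 7, 7, 1, 11, 1, 5, 10, 10, 1, 2, 11, 5] sum 79, len 13
end 13: [7, 7, 1, 11, 1, 5, 10, 10, 1, 2, 11, 5, 10] sum 81, len 13
end 14: [7, 1, 11, 1, 5, 10, 10, 1, 2, 11, 5, 10, 11] sum 85, len 13
end 15: [11, 1, 5, 10, 10, 1, 2, 11, 5, 10, 11, 7] sum 84, len 12
Shortest qualifying length: 12.

12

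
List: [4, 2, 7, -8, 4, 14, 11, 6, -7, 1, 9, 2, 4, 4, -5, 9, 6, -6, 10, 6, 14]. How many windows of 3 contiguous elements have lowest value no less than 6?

4 2 7 → min 2
2 7 -8 → min -8
7 -8 4 → min -8
-8 4 14 → min -8
4 14 11 → min 4
14 11 6 → min 6  ≥ 6 ✓
11 6 -7 → min -7
6 -7 1 → min -7
-7 1 9 → min -7
1 9 2 → min 1
9 2 4 → min 2
2 4 4 → min 2
4 4 -5 → min -5
4 -5 9 → min -5
-5 9 6 → min -5
9 6 -6 → min -6
6 -6 10 → min -6
-6 10 6 → min -6
10 6 14 → min 6  ≥ 6 ✓
2 windows satisfy the condition.

2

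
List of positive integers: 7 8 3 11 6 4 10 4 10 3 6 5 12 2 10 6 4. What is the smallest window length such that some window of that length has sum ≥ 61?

add 7: running sum 7 < 61
add 8: running sum 15 < 61
add 3: running sum 18 < 61
add 11: running sum 29 < 61
add 6: running sum 35 < 61
add 4: running sum 39 < 61
add 10: running sum 49 < 61
add 4: running sum 53 < 61
add 10: shortest ending here [7, 8, 3, 11, 6, 4, 10, 4, 10] sum 63, len 9
add 3: shortest ending here [7, 8, 3, 11, 6, 4, 10, 4, 10, 3] sum 66, len 10
add 6: shortest ending here [8, 3, 11, 6, 4, 10, 4, 10, 3, 6] sum 65, len 10
add 5: shortest ending here [3, 11, 6, 4, 10, 4, 10, 3, 6, 5] sum 62, len 10
add 12: shortest ending here [11, 6, 4, 10, 4, 10, 3, 6, 5, 12] sum 71, len 10
add 2: shortest ending here [6, 4, 10, 4, 10, 3, 6, 5, 12, 2] sum 62, len 10
add 10: shortest ending here [10, 4, 10, 3, 6, 5, 12, 2, 10] sum 62, len 9
add 6: shortest ending here [10, 4, 10, 3, 6, 5, 12, 2, 10, 6] sum 68, len 10
add 4: shortest ending here [4, 10, 3, 6, 5, 12, 2, 10, 6, 4] sum 62, len 10
Shortest qualifying length: 9.

9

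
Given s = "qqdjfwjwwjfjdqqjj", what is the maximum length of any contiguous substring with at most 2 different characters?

add q: window [q] (1 distinct), len 1
add q: window [q, q] (1 distinct), len 2
add d: window [q, q, d] (2 distinct), len 3
add j: window [d, j] (2 distinct), len 2
add f: window [j, f] (2 distinct), len 2
add w: window [f, w] (2 distinct), len 2
add j: window [w, j] (2 distinct), len 2
add w: window [w, j, w] (2 distinct), len 3
add w: window [w, j, w, w] (2 distinct), len 4
add j: window [w, j, w, w, j] (2 distinct), len 5
add f: window [j, f] (2 distinct), len 2
add j: window [j, f, j] (2 distinct), len 3
add d: window [j, d] (2 distinct), len 2
add q: window [d, q] (2 distinct), len 2
add q: window [d, q, q] (2 distinct), len 3
add j: window [q, q, j] (2 distinct), len 3
add j: window [q, q, j, j] (2 distinct), len 4
Longest length with ≤2 distinct: 5.

5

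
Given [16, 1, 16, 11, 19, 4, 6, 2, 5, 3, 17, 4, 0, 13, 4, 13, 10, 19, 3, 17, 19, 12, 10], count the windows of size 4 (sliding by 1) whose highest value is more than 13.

15

16 1 16 11 → max 16  > 13 ✓
1 16 11 19 → max 19  > 13 ✓
16 11 19 4 → max 19  > 13 ✓
11 19 4 6 → max 19  > 13 ✓
19 4 6 2 → max 19  > 13 ✓
4 6 2 5 → max 6
6 2 5 3 → max 6
2 5 3 17 → max 17  > 13 ✓
5 3 17 4 → max 17  > 13 ✓
3 17 4 0 → max 17  > 13 ✓
17 4 0 13 → max 17  > 13 ✓
4 0 13 4 → max 13
0 13 4 13 → max 13
13 4 13 10 → max 13
4 13 10 19 → max 19  > 13 ✓
13 10 19 3 → max 19  > 13 ✓
10 19 3 17 → max 19  > 13 ✓
19 3 17 19 → max 19  > 13 ✓
3 17 19 12 → max 19  > 13 ✓
17 19 12 10 → max 19  > 13 ✓
15 windows satisfy the condition.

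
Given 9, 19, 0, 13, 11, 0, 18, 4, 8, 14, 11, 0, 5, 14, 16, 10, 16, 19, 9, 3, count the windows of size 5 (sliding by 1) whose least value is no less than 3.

[9, 19, 0, 13, 11] → min 0
[19, 0, 13, 11, 0] → min 0
[0, 13, 11, 0, 18] → min 0
[13, 11, 0, 18, 4] → min 0
[11, 0, 18, 4, 8] → min 0
[0, 18, 4, 8, 14] → min 0
[18, 4, 8, 14, 11] → min 4  ≥ 3 ✓
[4, 8, 14, 11, 0] → min 0
[8, 14, 11, 0, 5] → min 0
[14, 11, 0, 5, 14] → min 0
[11, 0, 5, 14, 16] → min 0
[0, 5, 14, 16, 10] → min 0
[5, 14, 16, 10, 16] → min 5  ≥ 3 ✓
[14, 16, 10, 16, 19] → min 10  ≥ 3 ✓
[16, 10, 16, 19, 9] → min 9  ≥ 3 ✓
[10, 16, 19, 9, 3] → min 3  ≥ 3 ✓
5 windows satisfy the condition.

5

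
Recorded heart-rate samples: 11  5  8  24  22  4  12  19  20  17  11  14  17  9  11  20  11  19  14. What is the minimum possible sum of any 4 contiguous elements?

48

Each size-4 window and its sum:
[11, 5, 8, 24] → sum 48
[5, 8, 24, 22] → sum 59
[8, 24, 22, 4] → sum 58
[24, 22, 4, 12] → sum 62
[22, 4, 12, 19] → sum 57
[4, 12, 19, 20] → sum 55
[12, 19, 20, 17] → sum 68
[19, 20, 17, 11] → sum 67
[20, 17, 11, 14] → sum 62
[17, 11, 14, 17] → sum 59
[11, 14, 17, 9] → sum 51
[14, 17, 9, 11] → sum 51
[17, 9, 11, 20] → sum 57
[9, 11, 20, 11] → sum 51
[11, 20, 11, 19] → sum 61
[20, 11, 19, 14] → sum 64
Minimum of these is 48.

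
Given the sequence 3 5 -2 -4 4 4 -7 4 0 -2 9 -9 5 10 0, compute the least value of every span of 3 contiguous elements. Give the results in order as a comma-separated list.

(3, 5, -2) → min -2
(5, -2, -4) → min -4
(-2, -4, 4) → min -4
(-4, 4, 4) → min -4
(4, 4, -7) → min -7
(4, -7, 4) → min -7
(-7, 4, 0) → min -7
(4, 0, -2) → min -2
(0, -2, 9) → min -2
(-2, 9, -9) → min -9
(9, -9, 5) → min -9
(-9, 5, 10) → min -9
(5, 10, 0) → min 0

-2, -4, -4, -4, -7, -7, -7, -2, -2, -9, -9, -9, 0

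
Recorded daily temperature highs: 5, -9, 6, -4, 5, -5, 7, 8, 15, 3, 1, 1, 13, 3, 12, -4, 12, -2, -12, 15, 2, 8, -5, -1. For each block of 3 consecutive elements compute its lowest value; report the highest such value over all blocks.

5 -9 6 → min -9
-9 6 -4 → min -9
6 -4 5 → min -4
-4 5 -5 → min -5
5 -5 7 → min -5
-5 7 8 → min -5
7 8 15 → min 7
8 15 3 → min 3
15 3 1 → min 1
3 1 1 → min 1
1 1 13 → min 1
1 13 3 → min 1
13 3 12 → min 3
3 12 -4 → min -4
12 -4 12 → min -4
-4 12 -2 → min -4
12 -2 -12 → min -12
-2 -12 15 → min -12
-12 15 2 → min -12
15 2 8 → min 2
2 8 -5 → min -5
8 -5 -1 → min -5
Highest of these is 7.

7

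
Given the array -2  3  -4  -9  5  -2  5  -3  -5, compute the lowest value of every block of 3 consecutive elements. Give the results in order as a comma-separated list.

-4, -9, -9, -9, -2, -3, -5

(-2, 3, -4) → min -4
(3, -4, -9) → min -9
(-4, -9, 5) → min -9
(-9, 5, -2) → min -9
(5, -2, 5) → min -2
(-2, 5, -3) → min -3
(5, -3, -5) → min -5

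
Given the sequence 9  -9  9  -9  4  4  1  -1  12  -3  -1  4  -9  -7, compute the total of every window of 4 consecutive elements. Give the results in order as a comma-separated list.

[9, -9, 9, -9] → sum 0
[-9, 9, -9, 4] → sum -5
[9, -9, 4, 4] → sum 8
[-9, 4, 4, 1] → sum 0
[4, 4, 1, -1] → sum 8
[4, 1, -1, 12] → sum 16
[1, -1, 12, -3] → sum 9
[-1, 12, -3, -1] → sum 7
[12, -3, -1, 4] → sum 12
[-3, -1, 4, -9] → sum -9
[-1, 4, -9, -7] → sum -13

0, -5, 8, 0, 8, 16, 9, 7, 12, -9, -13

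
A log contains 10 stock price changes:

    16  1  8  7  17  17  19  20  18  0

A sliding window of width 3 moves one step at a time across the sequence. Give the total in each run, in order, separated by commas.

25, 16, 32, 41, 53, 56, 57, 38

(16, 1, 8) → sum 25
(1, 8, 7) → sum 16
(8, 7, 17) → sum 32
(7, 17, 17) → sum 41
(17, 17, 19) → sum 53
(17, 19, 20) → sum 56
(19, 20, 18) → sum 57
(20, 18, 0) → sum 38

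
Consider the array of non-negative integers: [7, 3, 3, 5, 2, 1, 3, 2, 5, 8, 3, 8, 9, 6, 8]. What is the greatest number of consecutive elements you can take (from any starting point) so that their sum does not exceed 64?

add 7: [7] sum 7, len 1
add 3: [7, 3] sum 10, len 2
add 3: [7, 3, 3] sum 13, len 3
add 5: [7, 3, 3, 5] sum 18, len 4
add 2: [7, 3, 3, 5, 2] sum 20, len 5
add 1: [7, 3, 3, 5, 2, 1] sum 21, len 6
add 3: [7, 3, 3, 5, 2, 1, 3] sum 24, len 7
add 2: [7, 3, 3, 5, 2, 1, 3, 2] sum 26, len 8
add 5: [7, 3, 3, 5, 2, 1, 3, 2, 5] sum 31, len 9
add 8: [7, 3, 3, 5, 2, 1, 3, 2, 5, 8] sum 39, len 10
add 3: [7, 3, 3, 5, 2, 1, 3, 2, 5, 8, 3] sum 42, len 11
add 8: [7, 3, 3, 5, 2, 1, 3, 2, 5, 8, 3, 8] sum 50, len 12
add 9: [7, 3, 3, 5, 2, 1, 3, 2, 5, 8, 3, 8, 9] sum 59, len 13
add 6: [3, 3, 5, 2, 1, 3, 2, 5, 8, 3, 8, 9, 6] sum 58, len 13
add 8: [3, 5, 2, 1, 3, 2, 5, 8, 3, 8, 9, 6, 8] sum 63, len 13
Longest length seen: 13.

13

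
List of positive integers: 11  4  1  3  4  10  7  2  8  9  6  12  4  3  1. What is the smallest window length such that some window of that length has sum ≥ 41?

add 11: running sum 11 < 41
add 4: running sum 15 < 41
add 1: running sum 16 < 41
add 3: running sum 19 < 41
add 4: running sum 23 < 41
add 10: running sum 33 < 41
add 7: running sum 40 < 41
add 2: shortest ending here [11, 4, 1, 3, 4, 10, 7, 2] sum 42, len 8
add 8: shortest ending here [11, 4, 1, 3, 4, 10, 7, 2, 8] sum 50, len 9
add 9: shortest ending here [3, 4, 10, 7, 2, 8, 9] sum 43, len 7
add 6: shortest ending here [10, 7, 2, 8, 9, 6] sum 42, len 6
add 12: shortest ending here [7, 2, 8, 9, 6, 12] sum 44, len 6
add 4: shortest ending here [2, 8, 9, 6, 12, 4] sum 41, len 6
add 3: shortest ending here [8, 9, 6, 12, 4, 3] sum 42, len 6
add 1: shortest ending here [8, 9, 6, 12, 4, 3, 1] sum 43, len 7
Shortest qualifying length: 6.

6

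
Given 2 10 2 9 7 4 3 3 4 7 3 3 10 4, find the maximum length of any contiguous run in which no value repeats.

6

add 2: [2] len 1
add 10: [2, 10] len 2
add 2 (repeat 2, move left end past it): [10, 2] len 2
add 9: [10, 2, 9] len 3
add 7: [10, 2, 9, 7] len 4
add 4: [10, 2, 9, 7, 4] len 5
add 3: [10, 2, 9, 7, 4, 3] len 6
add 3 (repeat 3, move left end past it): [3] len 1
add 4: [3, 4] len 2
add 7: [3, 4, 7] len 3
add 3 (repeat 3, move left end past it): [4, 7, 3] len 3
add 3 (repeat 3, move left end past it): [3] len 1
add 10: [3, 10] len 2
add 4: [3, 10, 4] len 3
Longest all-distinct length: 6.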